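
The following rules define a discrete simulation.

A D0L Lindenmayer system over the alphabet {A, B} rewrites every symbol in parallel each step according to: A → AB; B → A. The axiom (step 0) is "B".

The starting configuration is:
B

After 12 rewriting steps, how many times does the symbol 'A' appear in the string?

step 0: B
step 1: A
step 2: AB
step 3: ABA
step 4: ABAAB
step 5: ABAABABA
step 6: ABAABABAABAAB
step 7: ABAABABAABAABABAABABA
step 8: ABAABABAABAABABAABABAABAABABAABAAB
step 9: ABAABABAABAABABAABABAABAABABAABAABABAABABAABAABABAABABA
step 10: ABAABABAABAABABAABABAABAABABAABAABABAABABAABAABABAABABAABAABABAABAABABAABABAABAABABAABAAB
step 11: ABAABABAABAABABAABABAABAABABAABAABABAABABAABAABABAABABAABA…AABABAABABAABAABABAABABAABAABABAABAABABAABABAABAABABAABABA  (len 144)
step 12: ABAABABAABAABABAABABAABAABABAABAABABAABABAABAABABAABABAABA…AABABAABABAABAABABAABABAABAABABAABAABABAABABAABAABABAABAAB  (len 233)

144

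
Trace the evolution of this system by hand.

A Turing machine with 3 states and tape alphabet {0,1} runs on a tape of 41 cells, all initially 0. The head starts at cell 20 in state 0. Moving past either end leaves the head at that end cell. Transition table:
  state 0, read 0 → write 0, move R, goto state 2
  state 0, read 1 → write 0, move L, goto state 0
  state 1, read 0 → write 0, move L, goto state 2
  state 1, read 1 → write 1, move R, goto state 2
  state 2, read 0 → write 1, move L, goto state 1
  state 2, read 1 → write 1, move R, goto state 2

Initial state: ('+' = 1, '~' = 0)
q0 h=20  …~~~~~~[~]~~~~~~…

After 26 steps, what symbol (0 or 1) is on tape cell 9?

t=0: q0 h=20  …~~~~~~[~]~~~~~~…
t=1: q2 h=21  …~~~~~~[~]~~~~~~…
t=2: q1 h=20  …~~~~~~[~]+~~~~~…
t=3: q2 h=19  …~~~~~~[~]~+~~~~…
t=4: q1 h=18  …~~~~~~[~]+~+~~~…
t=5: q2 h=17  …~~~~~~[~]~+~+~~…
t=6: q1 h=16  …~~~~~~[~]+~+~+~…
t=7: q2 h=15  …~~~~~~[~]~+~+~+…
t=8: q1 h=14  …~~~~~~[~]+~+~+~…
t=9: q2 h=13  …~~~~~~[~]~+~+~+…
t=10: q1 h=12  …~~~~~~[~]+~+~+~…
t=11: q2 h=11  …~~~~~~[~]~+~+~+…
t=12: q1 h=10  …~~~~~~[~]+~+~+~…
t=13: q2 h= 9  …~~~~~~[~]~+~+~+…
t=14: q1 h= 8  …~~~~~~[~]+~+~+~…
t=15: q2 h= 7  …~~~~~~[~]~+~+~+…
t=16: q1 h= 6  |~~~~~~[~]+~+~+~…
t=17: q2 h= 5  |~~~~~[~]~+~+~+…
t=18: q1 h= 4  |~~~~[~]+~+~+~…
t=19: q2 h= 3  |~~~[~]~+~+~+…
t=20: q1 h= 2  |~~[~]+~+~+~…
t=21: q2 h= 1  |~[~]~+~+~+…
t=22: q1 h= 0  |[~]+~+~+~…
t=23: q2 h= 0  |[~]+~+~+~…
t=24: q1 h= 0  |[+]+~+~+~…
t=25: q2 h= 1  |+[+]~+~+~+…
t=26: q2 h= 2  |++[~]+~+~+~…

1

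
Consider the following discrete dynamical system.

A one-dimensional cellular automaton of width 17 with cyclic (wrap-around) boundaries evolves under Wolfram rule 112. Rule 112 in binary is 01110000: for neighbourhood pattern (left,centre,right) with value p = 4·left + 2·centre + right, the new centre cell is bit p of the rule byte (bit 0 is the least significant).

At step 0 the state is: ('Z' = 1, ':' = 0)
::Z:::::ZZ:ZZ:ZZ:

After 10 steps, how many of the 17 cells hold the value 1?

7

k=0  ::Z:::::ZZ:ZZ:ZZ:
k=1  :::Z:::::ZZ:ZZ:ZZ
k=2  Z:::Z:::::ZZ:ZZ:Z
k=3  ZZ:::Z:::::ZZ:ZZ:
k=4  :ZZ:::Z:::::ZZ:ZZ
k=5  Z:ZZ:::Z:::::ZZ:Z
k=6  ZZ:ZZ:::Z:::::ZZ:
k=7  :ZZ:ZZ:::Z:::::ZZ
k=8  Z:ZZ:ZZ:::Z:::::Z
k=9  ZZ:ZZ:ZZ:::Z:::::
k=10  :ZZ:ZZ:ZZ:::Z::::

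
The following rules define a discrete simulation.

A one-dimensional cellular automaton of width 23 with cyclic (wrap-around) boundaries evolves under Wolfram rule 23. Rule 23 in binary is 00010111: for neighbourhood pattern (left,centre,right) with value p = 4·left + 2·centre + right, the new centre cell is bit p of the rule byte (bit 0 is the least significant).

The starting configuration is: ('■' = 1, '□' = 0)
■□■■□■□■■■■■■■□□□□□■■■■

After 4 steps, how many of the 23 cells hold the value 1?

0) ■□■■□■□■■■■■■■□□□□□■■■■
1) □□□□□■□□□□□□□□■■■■■□□□□
2) ■■■■■■■■■■■■■■□□□□□■■■■
3) □□□□□□□□□□□□□□■■■■■□□□□
4) ■■■■■■■■■■■■■■□□□□□■■■■

18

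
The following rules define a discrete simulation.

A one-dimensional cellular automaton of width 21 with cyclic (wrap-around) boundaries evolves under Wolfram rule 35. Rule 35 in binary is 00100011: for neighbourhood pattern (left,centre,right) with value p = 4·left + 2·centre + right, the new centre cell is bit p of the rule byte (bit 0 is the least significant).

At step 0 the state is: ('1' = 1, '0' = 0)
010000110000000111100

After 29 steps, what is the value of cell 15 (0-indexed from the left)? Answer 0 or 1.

k=0  010000110000000111100
k=1  100111000111111000001
k=2  001000011000000011110
k=3  110011100011111100000
k=4  000100001100000001111
k=5  011001110001111110000
k=6  100010000110000000111
k=7  001100111000111111000
k=8  110001000011000000011
k=9  000110011100011111100
k=10  111000100001100000001
k=11  000011001110001111110
k=12  111100010000110000000
k=13  000001100111000111111
k=14  011110001000011000000
k=15  100000110011100011111
k=16  001111000100001100000
k=17  110000011001110001111
k=18  000111100010000110000
k=19  111000001100111000111
k=20  000011110001000011000
k=21  111100000110011100011
k=22  000001111000100001100
k=23  111110000011001110001
k=24  000000111100010000110
k=25  111111000001100111000
k=26  000000011110001000011
k=27  011111100000110011100
k=28  100000001111000100001
k=29  001111110000011001110

0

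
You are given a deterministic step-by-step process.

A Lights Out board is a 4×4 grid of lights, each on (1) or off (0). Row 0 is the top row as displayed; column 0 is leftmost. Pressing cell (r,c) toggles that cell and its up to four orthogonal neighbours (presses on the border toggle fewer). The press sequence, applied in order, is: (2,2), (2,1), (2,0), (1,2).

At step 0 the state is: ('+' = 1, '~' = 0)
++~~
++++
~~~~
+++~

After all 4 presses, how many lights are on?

gen 0: ++~~
++++
~~~~
+++~
gen 1: ++~~
++~+
~+++
++~~
gen 2: ++~~
+~~+
+~~+
+~~~
gen 3: ++~~
~~~+
~+~+
~~~~
gen 4: +++~
~++~
~+++
~~~~

8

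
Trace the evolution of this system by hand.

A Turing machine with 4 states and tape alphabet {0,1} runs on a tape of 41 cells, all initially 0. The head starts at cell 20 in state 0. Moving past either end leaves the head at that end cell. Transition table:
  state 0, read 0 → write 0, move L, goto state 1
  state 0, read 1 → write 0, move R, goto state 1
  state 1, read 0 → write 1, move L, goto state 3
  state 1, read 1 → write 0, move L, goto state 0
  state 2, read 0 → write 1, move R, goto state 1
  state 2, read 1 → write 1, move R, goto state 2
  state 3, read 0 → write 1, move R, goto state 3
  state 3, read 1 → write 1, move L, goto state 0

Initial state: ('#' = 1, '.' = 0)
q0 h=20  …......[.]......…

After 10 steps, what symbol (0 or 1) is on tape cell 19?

0

k=0  q0 h=20  …......[.]......…
k=1  q1 h=19  …......[.]......…
k=2  q3 h=18  …......[.]#.....…
k=3  q3 h=19  ….....#[#]......…
k=4  q0 h=18  …......[#]#.....…
k=5  q1 h=19  …......[#]......…
k=6  q0 h=18  …......[.]......…
k=7  q1 h=17  …......[.]......…
k=8  q3 h=16  …......[.]#.....…
k=9  q3 h=17  ….....#[#]......…
k=10  q0 h=16  …......[#]#.....…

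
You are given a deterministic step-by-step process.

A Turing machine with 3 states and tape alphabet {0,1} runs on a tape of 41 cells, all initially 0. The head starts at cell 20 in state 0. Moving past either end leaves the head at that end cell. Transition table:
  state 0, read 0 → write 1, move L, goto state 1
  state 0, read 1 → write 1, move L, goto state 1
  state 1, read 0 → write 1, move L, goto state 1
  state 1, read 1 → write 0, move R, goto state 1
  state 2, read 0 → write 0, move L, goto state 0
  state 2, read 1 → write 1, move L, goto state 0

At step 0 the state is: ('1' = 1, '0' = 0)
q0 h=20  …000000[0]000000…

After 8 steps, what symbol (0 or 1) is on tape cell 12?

0

[0] q0 h=20  …000000[0]000000…
[1] q1 h=19  …000000[0]100000…
[2] q1 h=18  …000000[0]110000…
[3] q1 h=17  …000000[0]111000…
[4] q1 h=16  …000000[0]111100…
[5] q1 h=15  …000000[0]111110…
[6] q1 h=14  …000000[0]111111…
[7] q1 h=13  …000000[0]111111…
[8] q1 h=12  …000000[0]111111…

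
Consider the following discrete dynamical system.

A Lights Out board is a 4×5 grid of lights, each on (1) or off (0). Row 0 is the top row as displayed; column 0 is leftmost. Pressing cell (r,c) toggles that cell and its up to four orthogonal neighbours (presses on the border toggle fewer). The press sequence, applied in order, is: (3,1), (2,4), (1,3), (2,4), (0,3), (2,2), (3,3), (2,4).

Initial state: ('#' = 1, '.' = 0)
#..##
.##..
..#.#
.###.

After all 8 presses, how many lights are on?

k=0  #..##
.##..
..#.#
.###.
k=1  #..##
.##..
.##.#
#..#.
k=2  #..##
.##.#
.###.
#..##
k=3  #...#
.#.#.
.##..
#..##
k=4  #...#
.#.##
.####
#..#.
k=5  #.##.
.#..#
.####
#..#.
k=6  #.##.
.##.#
....#
#.##.
k=7  #.##.
.##.#
...##
#...#
k=8  #.##.
.##..
.....
#....

6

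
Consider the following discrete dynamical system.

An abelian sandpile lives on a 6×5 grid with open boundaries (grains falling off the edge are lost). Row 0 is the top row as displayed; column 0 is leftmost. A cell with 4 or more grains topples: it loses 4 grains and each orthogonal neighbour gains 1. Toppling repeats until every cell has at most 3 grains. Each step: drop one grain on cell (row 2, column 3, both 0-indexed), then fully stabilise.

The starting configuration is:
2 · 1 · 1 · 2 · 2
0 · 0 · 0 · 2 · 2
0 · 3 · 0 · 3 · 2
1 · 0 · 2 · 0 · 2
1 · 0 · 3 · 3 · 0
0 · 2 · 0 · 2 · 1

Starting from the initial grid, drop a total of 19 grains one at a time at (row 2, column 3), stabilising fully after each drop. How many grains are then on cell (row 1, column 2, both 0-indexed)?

step 0: 2 · 1 · 1 · 2 · 2
0 · 0 · 0 · 2 · 2
0 · 3 · 0 · 3 · 2
1 · 0 · 2 · 0 · 2
1 · 0 · 3 · 3 · 0
0 · 2 · 0 · 2 · 1
step 1: 2 · 1 · 1 · 2 · 2
0 · 0 · 0 · 3 · 2
0 · 3 · 1 · 0 · 3
1 · 0 · 2 · 1 · 2
1 · 0 · 3 · 3 · 0
0 · 2 · 0 · 2 · 1
step 2: 2 · 1 · 1 · 2 · 2
0 · 0 · 0 · 3 · 2
0 · 3 · 1 · 1 · 3
1 · 0 · 2 · 1 · 2
1 · 0 · 3 · 3 · 0
0 · 2 · 0 · 2 · 1
step 3: 2 · 1 · 1 · 2 · 2
0 · 0 · 0 · 3 · 2
0 · 3 · 1 · 2 · 3
1 · 0 · 2 · 1 · 2
1 · 0 · 3 · 3 · 0
0 · 2 · 0 · 2 · 1
step 4: 2 · 1 · 1 · 2 · 2
0 · 0 · 0 · 3 · 2
0 · 3 · 1 · 3 · 3
1 · 0 · 2 · 1 · 2
1 · 0 · 3 · 3 · 0
0 · 2 · 0 · 2 · 1
step 5: 2 · 1 · 1 · 3 · 3
0 · 0 · 1 · 1 · 0
0 · 3 · 2 · 2 · 1
1 · 0 · 2 · 2 · 3
1 · 0 · 3 · 3 · 0
0 · 2 · 0 · 2 · 1
step 6: 2 · 1 · 1 · 3 · 3
0 · 0 · 1 · 1 · 0
0 · 3 · 2 · 3 · 1
1 · 0 · 2 · 2 · 3
1 · 0 · 3 · 3 · 0
0 · 2 · 0 · 2 · 1
step 7: 2 · 1 · 1 · 3 · 3
0 · 0 · 1 · 2 · 0
0 · 3 · 3 · 0 · 2
1 · 0 · 2 · 3 · 3
1 · 0 · 3 · 3 · 0
0 · 2 · 0 · 2 · 1
step 8: 2 · 1 · 1 · 3 · 3
0 · 0 · 1 · 2 · 0
0 · 3 · 3 · 1 · 2
1 · 0 · 2 · 3 · 3
1 · 0 · 3 · 3 · 0
0 · 2 · 0 · 2 · 1
step 9: 2 · 1 · 1 · 3 · 3
0 · 0 · 1 · 2 · 0
0 · 3 · 3 · 2 · 2
1 · 0 · 2 · 3 · 3
1 · 0 · 3 · 3 · 0
0 · 2 · 0 · 2 · 1
step 10: 2 · 1 · 1 · 3 · 3
0 · 0 · 1 · 2 · 0
0 · 3 · 3 · 3 · 2
1 · 0 · 2 · 3 · 3
1 · 0 · 3 · 3 · 0
0 · 2 · 0 · 2 · 1
step 11: 2 · 1 · 1 · 3 · 3
0 · 1 · 2 · 3 · 1
1 · 0 · 2 · 3 · 0
1 · 2 · 1 · 3 · 1
1 · 1 · 1 · 1 · 2
0 · 2 · 1 · 3 · 1
step 12: 2 · 1 · 2 · 1 · 0
0 · 1 · 3 · 1 · 3
1 · 0 · 3 · 2 · 1
1 · 2 · 2 · 0 · 2
1 · 1 · 1 · 2 · 2
0 · 2 · 1 · 3 · 1
step 13: 2 · 1 · 2 · 1 · 0
0 · 1 · 3 · 1 · 3
1 · 0 · 3 · 3 · 1
1 · 2 · 2 · 0 · 2
1 · 1 · 1 · 2 · 2
0 · 2 · 1 · 3 · 1
step 14: 2 · 1 · 3 · 1 · 0
0 · 2 · 0 · 3 · 3
1 · 1 · 1 · 1 · 2
1 · 2 · 3 · 1 · 2
1 · 1 · 1 · 2 · 2
0 · 2 · 1 · 3 · 1
step 15: 2 · 1 · 3 · 1 · 0
0 · 2 · 0 · 3 · 3
1 · 1 · 1 · 2 · 2
1 · 2 · 3 · 1 · 2
1 · 1 · 1 · 2 · 2
0 · 2 · 1 · 3 · 1
step 16: 2 · 1 · 3 · 1 · 0
0 · 2 · 0 · 3 · 3
1 · 1 · 1 · 3 · 2
1 · 2 · 3 · 1 · 2
1 · 1 · 1 · 2 · 2
0 · 2 · 1 · 3 · 1
step 17: 2 · 1 · 3 · 2 · 1
0 · 2 · 1 · 1 · 1
1 · 1 · 2 · 2 · 0
1 · 2 · 3 · 2 · 3
1 · 1 · 1 · 2 · 2
0 · 2 · 1 · 3 · 1
step 18: 2 · 1 · 3 · 2 · 1
0 · 2 · 1 · 1 · 1
1 · 1 · 2 · 3 · 0
1 · 2 · 3 · 2 · 3
1 · 1 · 1 · 2 · 2
0 · 2 · 1 · 3 · 1
step 19: 2 · 1 · 3 · 2 · 1
0 · 2 · 1 · 2 · 1
1 · 1 · 3 · 0 · 1
1 · 2 · 3 · 3 · 3
1 · 1 · 1 · 2 · 2
0 · 2 · 1 · 3 · 1

1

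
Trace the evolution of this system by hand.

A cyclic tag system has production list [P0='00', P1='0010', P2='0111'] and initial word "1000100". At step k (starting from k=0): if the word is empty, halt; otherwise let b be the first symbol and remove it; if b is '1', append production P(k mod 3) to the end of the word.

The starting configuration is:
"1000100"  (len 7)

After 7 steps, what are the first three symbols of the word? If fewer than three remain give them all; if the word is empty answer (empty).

k=0  "1000100"  (len 7)
k=1  "00010000"  (len 8)
k=2  "0010000"  (len 7)
k=3  "010000"  (len 6)
k=4  "10000"  (len 5)
k=5  "00000010"  (len 8)
k=6  "0000010"  (len 7)
k=7  "000010"  (len 6)

000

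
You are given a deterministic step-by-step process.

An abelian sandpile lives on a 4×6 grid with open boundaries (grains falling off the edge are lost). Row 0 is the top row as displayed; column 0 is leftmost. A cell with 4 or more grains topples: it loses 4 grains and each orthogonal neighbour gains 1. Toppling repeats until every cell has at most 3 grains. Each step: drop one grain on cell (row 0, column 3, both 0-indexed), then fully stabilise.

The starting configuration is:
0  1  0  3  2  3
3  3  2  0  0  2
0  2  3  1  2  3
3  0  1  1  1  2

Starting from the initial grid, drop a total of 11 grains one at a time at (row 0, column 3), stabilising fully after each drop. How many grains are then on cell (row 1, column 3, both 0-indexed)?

3

t=0: 0  1  0  3  2  3
3  3  2  0  0  2
0  2  3  1  2  3
3  0  1  1  1  2
t=1: 0  1  1  0  3  3
3  3  2  1  0  2
0  2  3  1  2  3
3  0  1  1  1  2
t=2: 0  1  1  1  3  3
3  3  2  1  0  2
0  2  3  1  2  3
3  0  1  1  1  2
t=3: 0  1  1  2  3  3
3  3  2  1  0  2
0  2  3  1  2  3
3  0  1  1  1  2
t=4: 0  1  1  3  3  3
3  3  2  1  0  2
0  2  3  1  2  3
3  0  1  1  1  2
t=5: 0  1  2  1  1  0
3  3  2  2  1  3
0  2  3  1  2  3
3  0  1  1  1  2
t=6: 0  1  2  2  1  0
3  3  2  2  1  3
0  2  3  1  2  3
3  0  1  1  1  2
t=7: 0  1  2  3  1  0
3  3  2  2  1  3
0  2  3  1  2  3
3  0  1  1  1  2
t=8: 0  1  3  0  2  0
3  3  2  3  1  3
0  2  3  1  2  3
3  0  1  1  1  2
t=9: 0  1  3  1  2  0
3  3  2  3  1  3
0  2  3  1  2  3
3  0  1  1  1  2
t=10: 0  1  3  2  2  0
3  3  2  3  1  3
0  2  3  1  2  3
3  0  1  1  1  2
t=11: 0  1  3  3  2  0
3  3  2  3  1  3
0  2  3  1  2  3
3  0  1  1  1  2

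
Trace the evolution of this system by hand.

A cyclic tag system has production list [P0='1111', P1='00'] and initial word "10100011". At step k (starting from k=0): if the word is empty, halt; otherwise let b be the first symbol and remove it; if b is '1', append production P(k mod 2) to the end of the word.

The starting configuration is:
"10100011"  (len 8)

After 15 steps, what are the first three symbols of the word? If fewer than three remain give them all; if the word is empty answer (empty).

k=0  "10100011"  (len 8)
k=1  "01000111111"  (len 11)
k=2  "1000111111"  (len 10)
k=3  "0001111111111"  (len 13)
k=4  "001111111111"  (len 12)
k=5  "01111111111"  (len 11)
k=6  "1111111111"  (len 10)
k=7  "1111111111111"  (len 13)
k=8  "11111111111100"  (len 14)
k=9  "11111111111001111"  (len 17)
k=10  "111111111100111100"  (len 18)
k=11  "111111111001111001111"  (len 21)
k=12  "1111111100111100111100"  (len 22)
k=13  "1111111001111001111001111"  (len 25)
k=14  "11111100111100111100111100"  (len 26)
k=15  "11111001111001111001111001111"  (len 29)

111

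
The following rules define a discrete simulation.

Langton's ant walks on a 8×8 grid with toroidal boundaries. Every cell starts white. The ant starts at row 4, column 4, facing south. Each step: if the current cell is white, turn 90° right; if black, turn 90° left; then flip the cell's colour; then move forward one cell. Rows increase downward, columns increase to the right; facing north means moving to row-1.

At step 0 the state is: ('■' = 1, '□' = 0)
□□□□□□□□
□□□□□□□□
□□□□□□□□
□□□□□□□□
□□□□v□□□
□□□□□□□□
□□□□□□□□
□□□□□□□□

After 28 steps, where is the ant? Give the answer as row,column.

2,6

t=0: □□□□□□□□
□□□□□□□□
□□□□□□□□
□□□□□□□□
□□□□v□□□
□□□□□□□□
□□□□□□□□
□□□□□□□□
t=1: □□□□□□□□
□□□□□□□□
□□□□□□□□
□□□□□□□□
□□□<■□□□
□□□□□□□□
□□□□□□□□
□□□□□□□□
t=2: □□□□□□□□
□□□□□□□□
□□□□□□□□
□□□^□□□□
□□□■■□□□
□□□□□□□□
□□□□□□□□
□□□□□□□□
t=3: □□□□□□□□
□□□□□□□□
□□□□□□□□
□□□■>□□□
□□□■■□□□
□□□□□□□□
□□□□□□□□
□□□□□□□□
t=4: □□□□□□□□
□□□□□□□□
□□□□□□□□
□□□■■□□□
□□□■v□□□
□□□□□□□□
□□□□□□□□
□□□□□□□□
t=5: □□□□□□□□
□□□□□□□□
□□□□□□□□
□□□■■□□□
□□□■□>□□
□□□□□□□□
□□□□□□□□
□□□□□□□□
t=6: □□□□□□□□
□□□□□□□□
□□□□□□□□
□□□■■□□□
□□□■□■□□
□□□□□v□□
□□□□□□□□
□□□□□□□□
t=7: □□□□□□□□
□□□□□□□□
□□□□□□□□
□□□■■□□□
□□□■□■□□
□□□□<■□□
□□□□□□□□
□□□□□□□□
t=8: □□□□□□□□
□□□□□□□□
□□□□□□□□
□□□■■□□□
□□□■^■□□
□□□□■■□□
□□□□□□□□
□□□□□□□□
t=9: □□□□□□□□
□□□□□□□□
□□□□□□□□
□□□■■□□□
□□□■■>□□
□□□□■■□□
□□□□□□□□
□□□□□□□□
t=10: □□□□□□□□
□□□□□□□□
□□□□□□□□
□□□■■^□□
□□□■■□□□
□□□□■■□□
□□□□□□□□
□□□□□□□□
t=11: □□□□□□□□
□□□□□□□□
□□□□□□□□
□□□■■■>□
□□□■■□□□
□□□□■■□□
□□□□□□□□
□□□□□□□□
t=12: □□□□□□□□
□□□□□□□□
□□□□□□□□
□□□■■■■□
□□□■■□v□
□□□□■■□□
□□□□□□□□
□□□□□□□□
t=13: □□□□□□□□
□□□□□□□□
□□□□□□□□
□□□■■■■□
□□□■■<■□
□□□□■■□□
□□□□□□□□
□□□□□□□□
t=14: □□□□□□□□
□□□□□□□□
□□□□□□□□
□□□■■^■□
□□□■■■■□
□□□□■■□□
□□□□□□□□
□□□□□□□□
t=15: □□□□□□□□
□□□□□□□□
□□□□□□□□
□□□■<□■□
□□□■■■■□
□□□□■■□□
□□□□□□□□
□□□□□□□□
t=16: □□□□□□□□
□□□□□□□□
□□□□□□□□
□□□■□□■□
□□□■v■■□
□□□□■■□□
□□□□□□□□
□□□□□□□□
t=17: □□□□□□□□
□□□□□□□□
□□□□□□□□
□□□■□□■□
□□□■□>■□
□□□□■■□□
□□□□□□□□
□□□□□□□□
t=18: □□□□□□□□
□□□□□□□□
□□□□□□□□
□□□■□^■□
□□□■□□■□
□□□□■■□□
□□□□□□□□
□□□□□□□□
t=19: □□□□□□□□
□□□□□□□□
□□□□□□□□
□□□■□■>□
□□□■□□■□
□□□□■■□□
□□□□□□□□
□□□□□□□□
t=20: □□□□□□□□
□□□□□□□□
□□□□□□^□
□□□■□■□□
□□□■□□■□
□□□□■■□□
□□□□□□□□
□□□□□□□□
t=21: □□□□□□□□
□□□□□□□□
□□□□□□■>
□□□■□■□□
□□□■□□■□
□□□□■■□□
□□□□□□□□
□□□□□□□□
t=22: □□□□□□□□
□□□□□□□□
□□□□□□■■
□□□■□■□v
□□□■□□■□
□□□□■■□□
□□□□□□□□
□□□□□□□□
t=23: □□□□□□□□
□□□□□□□□
□□□□□□■■
□□□■□■<■
□□□■□□■□
□□□□■■□□
□□□□□□□□
□□□□□□□□
t=24: □□□□□□□□
□□□□□□□□
□□□□□□^■
□□□■□■■■
□□□■□□■□
□□□□■■□□
□□□□□□□□
□□□□□□□□
t=25: □□□□□□□□
□□□□□□□□
□□□□□<□■
□□□■□■■■
□□□■□□■□
□□□□■■□□
□□□□□□□□
□□□□□□□□
t=26: □□□□□□□□
□□□□□^□□
□□□□□■□■
□□□■□■■■
□□□■□□■□
□□□□■■□□
□□□□□□□□
□□□□□□□□
t=27: □□□□□□□□
□□□□□■>□
□□□□□■□■
□□□■□■■■
□□□■□□■□
□□□□■■□□
□□□□□□□□
□□□□□□□□
t=28: □□□□□□□□
□□□□□■■□
□□□□□■v■
□□□■□■■■
□□□■□□■□
□□□□■■□□
□□□□□□□□
□□□□□□□□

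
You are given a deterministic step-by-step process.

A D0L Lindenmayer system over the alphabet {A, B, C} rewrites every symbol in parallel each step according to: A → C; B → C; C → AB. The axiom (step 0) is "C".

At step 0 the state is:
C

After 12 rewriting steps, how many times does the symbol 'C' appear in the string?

gen 0: C
gen 1: AB
gen 2: CC
gen 3: ABAB
gen 4: CCCC
gen 5: ABABABAB
gen 6: CCCCCCCC
gen 7: ABABABABABABABAB
gen 8: CCCCCCCCCCCCCCCC
gen 9: ABABABABABABABABABABABABABABABAB
gen 10: CCCCCCCCCCCCCCCCCCCCCCCCCCCCCCCC
gen 11: ABABABABABABABABABABABABABABABABABABABABABABABABABABABABABABABAB
gen 12: CCCCCCCCCCCCCCCCCCCCCCCCCCCCCCCCCCCCCCCCCCCCCCCCCCCCCCCCCCCCCCCC

64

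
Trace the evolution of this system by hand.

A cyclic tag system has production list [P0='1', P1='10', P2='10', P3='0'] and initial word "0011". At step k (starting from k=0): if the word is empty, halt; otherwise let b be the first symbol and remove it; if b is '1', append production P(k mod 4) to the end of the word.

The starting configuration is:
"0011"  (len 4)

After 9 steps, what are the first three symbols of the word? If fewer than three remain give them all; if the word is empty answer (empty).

0) "0011"  (len 4)
1) "011"  (len 3)
2) "11"  (len 2)
3) "110"  (len 3)
4) "100"  (len 3)
5) "001"  (len 3)
6) "01"  (len 2)
7) "1"  (len 1)
8) "0"  (len 1)
9) (halted — word empty)

(empty)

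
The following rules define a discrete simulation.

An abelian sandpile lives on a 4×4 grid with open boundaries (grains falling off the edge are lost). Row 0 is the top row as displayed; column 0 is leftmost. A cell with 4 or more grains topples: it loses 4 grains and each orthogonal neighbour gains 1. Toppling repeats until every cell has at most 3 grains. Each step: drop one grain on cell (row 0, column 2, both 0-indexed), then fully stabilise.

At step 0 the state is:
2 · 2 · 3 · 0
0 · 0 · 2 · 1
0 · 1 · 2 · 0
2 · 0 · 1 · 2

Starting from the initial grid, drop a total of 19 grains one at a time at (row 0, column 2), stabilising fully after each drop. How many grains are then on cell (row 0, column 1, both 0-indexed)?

t=0: 2 · 2 · 3 · 0
0 · 0 · 2 · 1
0 · 1 · 2 · 0
2 · 0 · 1 · 2
t=1: 2 · 3 · 0 · 1
0 · 0 · 3 · 1
0 · 1 · 2 · 0
2 · 0 · 1 · 2
t=2: 2 · 3 · 1 · 1
0 · 0 · 3 · 1
0 · 1 · 2 · 0
2 · 0 · 1 · 2
t=3: 2 · 3 · 2 · 1
0 · 0 · 3 · 1
0 · 1 · 2 · 0
2 · 0 · 1 · 2
t=4: 2 · 3 · 3 · 1
0 · 0 · 3 · 1
0 · 1 · 2 · 0
2 · 0 · 1 · 2
t=5: 3 · 0 · 2 · 2
0 · 2 · 0 · 2
0 · 1 · 3 · 0
2 · 0 · 1 · 2
t=6: 3 · 0 · 3 · 2
0 · 2 · 0 · 2
0 · 1 · 3 · 0
2 · 0 · 1 · 2
t=7: 3 · 1 · 0 · 3
0 · 2 · 1 · 2
0 · 1 · 3 · 0
2 · 0 · 1 · 2
t=8: 3 · 1 · 1 · 3
0 · 2 · 1 · 2
0 · 1 · 3 · 0
2 · 0 · 1 · 2
t=9: 3 · 1 · 2 · 3
0 · 2 · 1 · 2
0 · 1 · 3 · 0
2 · 0 · 1 · 2
t=10: 3 · 1 · 3 · 3
0 · 2 · 1 · 2
0 · 1 · 3 · 0
2 · 0 · 1 · 2
t=11: 3 · 2 · 1 · 0
0 · 2 · 2 · 3
0 · 1 · 3 · 0
2 · 0 · 1 · 2
t=12: 3 · 2 · 2 · 0
0 · 2 · 2 · 3
0 · 1 · 3 · 0
2 · 0 · 1 · 2
t=13: 3 · 2 · 3 · 0
0 · 2 · 2 · 3
0 · 1 · 3 · 0
2 · 0 · 1 · 2
t=14: 3 · 3 · 0 · 1
0 · 2 · 3 · 3
0 · 1 · 3 · 0
2 · 0 · 1 · 2
t=15: 3 · 3 · 1 · 1
0 · 2 · 3 · 3
0 · 1 · 3 · 0
2 · 0 · 1 · 2
t=16: 3 · 3 · 2 · 1
0 · 2 · 3 · 3
0 · 1 · 3 · 0
2 · 0 · 1 · 2
t=17: 3 · 3 · 3 · 1
0 · 2 · 3 · 3
0 · 1 · 3 · 0
2 · 0 · 1 · 2
t=18: 0 · 2 · 2 · 3
2 · 0 · 3 · 0
0 · 3 · 0 · 2
2 · 0 · 2 · 2
t=19: 0 · 2 · 3 · 3
2 · 0 · 3 · 0
0 · 3 · 0 · 2
2 · 0 · 2 · 2

2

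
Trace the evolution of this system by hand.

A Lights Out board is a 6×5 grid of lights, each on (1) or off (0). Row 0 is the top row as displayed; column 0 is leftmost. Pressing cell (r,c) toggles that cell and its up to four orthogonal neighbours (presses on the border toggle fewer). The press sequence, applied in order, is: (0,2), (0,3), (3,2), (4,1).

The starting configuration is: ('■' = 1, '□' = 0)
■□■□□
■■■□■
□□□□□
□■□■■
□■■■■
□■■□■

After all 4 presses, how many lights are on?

t=0: ■□■□□
■■■□■
□□□□□
□■□■■
□■■■■
□■■□■
t=1: ■■□■□
■■□□■
□□□□□
□■□■■
□■■■■
□■■□■
t=2: ■■■□■
■■□■■
□□□□□
□■□■■
□■■■■
□■■□■
t=3: ■■■□■
■■□■■
□□■□□
□□■□■
□■□■■
□■■□■
t=4: ■■■□■
■■□■■
□□■□□
□■■□■
■□■■■
□□■□■

18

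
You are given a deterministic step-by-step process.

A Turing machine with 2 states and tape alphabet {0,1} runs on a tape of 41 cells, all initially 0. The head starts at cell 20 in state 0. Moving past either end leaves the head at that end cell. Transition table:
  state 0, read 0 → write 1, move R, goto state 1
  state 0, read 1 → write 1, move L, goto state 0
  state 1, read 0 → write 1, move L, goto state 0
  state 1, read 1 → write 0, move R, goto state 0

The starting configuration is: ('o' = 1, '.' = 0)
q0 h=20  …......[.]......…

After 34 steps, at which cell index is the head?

28

t=0: q0 h=20  …......[.]......…
t=1: q1 h=21  ….....o[.]......…
t=2: q0 h=20  …......[o]o.....…
t=3: q0 h=19  …......[.]oo....…
t=4: q1 h=20  ….....o[o]o.....…
t=5: q0 h=21  …....o.[o]......…
t=6: q0 h=20  ….....o[.]o.....…
t=7: q1 h=21  …....oo[o]......…
t=8: q0 h=22  …...oo.[.]......…
t=9: q1 h=23  …..oo.o[.]......…
t=10: q0 h=22  …...oo.[o]o.....…
t=11: q0 h=21  …....oo[.]oo....…
t=12: q1 h=22  …...ooo[o]o.....…
t=13: q0 h=23  …..ooo.[o]......…
t=14: q0 h=22  …...ooo[.]o.....…
t=15: q1 h=23  …..oooo[o]......…
t=16: q0 h=24  ….oooo.[.]......…
t=17: q1 h=25  …oooo.o[.]......…
t=18: q0 h=24  ….oooo.[o]o.....…
t=19: q0 h=23  …..oooo[.]oo....…
t=20: q1 h=24  ….ooooo[o]o.....…
t=21: q0 h=25  …ooooo.[o]......…
t=22: q0 h=24  ….ooooo[.]o.....…
t=23: q1 h=25  …oooooo[o]......…
t=24: q0 h=26  …ooooo.[.]......…
t=25: q1 h=27  …oooo.o[.]......…
t=26: q0 h=26  …ooooo.[o]o.....…
t=27: q0 h=25  …oooooo[.]oo....…
t=28: q1 h=26  …oooooo[o]o.....…
t=29: q0 h=27  …ooooo.[o]......…
t=30: q0 h=26  …oooooo[.]o.....…
t=31: q1 h=27  …oooooo[o]......…
t=32: q0 h=28  …ooooo.[.]......…
t=33: q1 h=29  …oooo.o[.]......…
t=34: q0 h=28  …ooooo.[o]o.....…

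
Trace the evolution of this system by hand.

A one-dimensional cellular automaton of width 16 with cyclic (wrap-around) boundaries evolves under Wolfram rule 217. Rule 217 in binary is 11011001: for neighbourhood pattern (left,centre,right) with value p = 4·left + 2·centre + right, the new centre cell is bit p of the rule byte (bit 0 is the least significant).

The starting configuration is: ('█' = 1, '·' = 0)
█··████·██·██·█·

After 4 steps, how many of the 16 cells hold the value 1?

13

0) █··████·██·██·█·
1) ·█·████·██·██···
2) ···████·██·█████
3) ██·████·██·█████
4) ██·████·██·█████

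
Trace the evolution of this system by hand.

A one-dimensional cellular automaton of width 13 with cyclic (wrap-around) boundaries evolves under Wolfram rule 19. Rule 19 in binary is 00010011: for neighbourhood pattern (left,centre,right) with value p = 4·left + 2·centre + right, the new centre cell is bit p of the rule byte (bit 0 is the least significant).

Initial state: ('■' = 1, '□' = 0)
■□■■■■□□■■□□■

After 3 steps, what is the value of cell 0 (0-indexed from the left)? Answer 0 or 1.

[0] ■□■■■■□□■■□□■
[1] □□□□□□■■□□■■□
[2] ■■■■■■□□■■□□■
[3] □□□□□□■■□□■■□

0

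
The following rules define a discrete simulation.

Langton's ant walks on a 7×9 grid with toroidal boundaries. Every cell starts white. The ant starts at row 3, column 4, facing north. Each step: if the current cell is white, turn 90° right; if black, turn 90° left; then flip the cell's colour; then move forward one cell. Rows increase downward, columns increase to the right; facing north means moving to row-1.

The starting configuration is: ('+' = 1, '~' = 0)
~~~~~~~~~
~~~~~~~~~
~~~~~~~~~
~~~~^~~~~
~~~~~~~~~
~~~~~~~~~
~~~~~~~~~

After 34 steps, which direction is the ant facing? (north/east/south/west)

south

k=0  ~~~~~~~~~
~~~~~~~~~
~~~~~~~~~
~~~~^~~~~
~~~~~~~~~
~~~~~~~~~
~~~~~~~~~
k=1  ~~~~~~~~~
~~~~~~~~~
~~~~~~~~~
~~~~+>~~~
~~~~~~~~~
~~~~~~~~~
~~~~~~~~~
k=2  ~~~~~~~~~
~~~~~~~~~
~~~~~~~~~
~~~~++~~~
~~~~~v~~~
~~~~~~~~~
~~~~~~~~~
k=3  ~~~~~~~~~
~~~~~~~~~
~~~~~~~~~
~~~~++~~~
~~~~<+~~~
~~~~~~~~~
~~~~~~~~~
k=4  ~~~~~~~~~
~~~~~~~~~
~~~~~~~~~
~~~~^+~~~
~~~~++~~~
~~~~~~~~~
~~~~~~~~~
k=5  ~~~~~~~~~
~~~~~~~~~
~~~~~~~~~
~~~<~+~~~
~~~~++~~~
~~~~~~~~~
~~~~~~~~~
k=6  ~~~~~~~~~
~~~~~~~~~
~~~^~~~~~
~~~+~+~~~
~~~~++~~~
~~~~~~~~~
~~~~~~~~~
k=7  ~~~~~~~~~
~~~~~~~~~
~~~+>~~~~
~~~+~+~~~
~~~~++~~~
~~~~~~~~~
~~~~~~~~~
k=8  ~~~~~~~~~
~~~~~~~~~
~~~++~~~~
~~~+v+~~~
~~~~++~~~
~~~~~~~~~
~~~~~~~~~
k=9  ~~~~~~~~~
~~~~~~~~~
~~~++~~~~
~~~<++~~~
~~~~++~~~
~~~~~~~~~
~~~~~~~~~
k=10  ~~~~~~~~~
~~~~~~~~~
~~~++~~~~
~~~~++~~~
~~~v++~~~
~~~~~~~~~
~~~~~~~~~
k=11  ~~~~~~~~~
~~~~~~~~~
~~~++~~~~
~~~~++~~~
~~<+++~~~
~~~~~~~~~
~~~~~~~~~
k=12  ~~~~~~~~~
~~~~~~~~~
~~~++~~~~
~~^~++~~~
~~++++~~~
~~~~~~~~~
~~~~~~~~~
k=13  ~~~~~~~~~
~~~~~~~~~
~~~++~~~~
~~+>++~~~
~~++++~~~
~~~~~~~~~
~~~~~~~~~
k=14  ~~~~~~~~~
~~~~~~~~~
~~~++~~~~
~~++++~~~
~~+v++~~~
~~~~~~~~~
~~~~~~~~~
k=15  ~~~~~~~~~
~~~~~~~~~
~~~++~~~~
~~++++~~~
~~+~>+~~~
~~~~~~~~~
~~~~~~~~~
k=16  ~~~~~~~~~
~~~~~~~~~
~~~++~~~~
~~++^+~~~
~~+~~+~~~
~~~~~~~~~
~~~~~~~~~
k=17  ~~~~~~~~~
~~~~~~~~~
~~~++~~~~
~~+<~+~~~
~~+~~+~~~
~~~~~~~~~
~~~~~~~~~
k=18  ~~~~~~~~~
~~~~~~~~~
~~~++~~~~
~~+~~+~~~
~~+v~+~~~
~~~~~~~~~
~~~~~~~~~
k=19  ~~~~~~~~~
~~~~~~~~~
~~~++~~~~
~~+~~+~~~
~~<+~+~~~
~~~~~~~~~
~~~~~~~~~
k=20  ~~~~~~~~~
~~~~~~~~~
~~~++~~~~
~~+~~+~~~
~~~+~+~~~
~~v~~~~~~
~~~~~~~~~
k=21  ~~~~~~~~~
~~~~~~~~~
~~~++~~~~
~~+~~+~~~
~~~+~+~~~
~<+~~~~~~
~~~~~~~~~
k=22  ~~~~~~~~~
~~~~~~~~~
~~~++~~~~
~~+~~+~~~
~^~+~+~~~
~++~~~~~~
~~~~~~~~~
k=23  ~~~~~~~~~
~~~~~~~~~
~~~++~~~~
~~+~~+~~~
~+>+~+~~~
~++~~~~~~
~~~~~~~~~
k=24  ~~~~~~~~~
~~~~~~~~~
~~~++~~~~
~~+~~+~~~
~+++~+~~~
~+v~~~~~~
~~~~~~~~~
k=25  ~~~~~~~~~
~~~~~~~~~
~~~++~~~~
~~+~~+~~~
~+++~+~~~
~+~>~~~~~
~~~~~~~~~
k=26  ~~~~~~~~~
~~~~~~~~~
~~~++~~~~
~~+~~+~~~
~+++~+~~~
~+~+~~~~~
~~~v~~~~~
k=27  ~~~~~~~~~
~~~~~~~~~
~~~++~~~~
~~+~~+~~~
~+++~+~~~
~+~+~~~~~
~~<+~~~~~
k=28  ~~~~~~~~~
~~~~~~~~~
~~~++~~~~
~~+~~+~~~
~+++~+~~~
~+^+~~~~~
~~++~~~~~
k=29  ~~~~~~~~~
~~~~~~~~~
~~~++~~~~
~~+~~+~~~
~+++~+~~~
~++>~~~~~
~~++~~~~~
k=30  ~~~~~~~~~
~~~~~~~~~
~~~++~~~~
~~+~~+~~~
~++^~+~~~
~++~~~~~~
~~++~~~~~
k=31  ~~~~~~~~~
~~~~~~~~~
~~~++~~~~
~~+~~+~~~
~+<~~+~~~
~++~~~~~~
~~++~~~~~
k=32  ~~~~~~~~~
~~~~~~~~~
~~~++~~~~
~~+~~+~~~
~+~~~+~~~
~+v~~~~~~
~~++~~~~~
k=33  ~~~~~~~~~
~~~~~~~~~
~~~++~~~~
~~+~~+~~~
~+~~~+~~~
~+~>~~~~~
~~++~~~~~
k=34  ~~~~~~~~~
~~~~~~~~~
~~~++~~~~
~~+~~+~~~
~+~~~+~~~
~+~+~~~~~
~~+v~~~~~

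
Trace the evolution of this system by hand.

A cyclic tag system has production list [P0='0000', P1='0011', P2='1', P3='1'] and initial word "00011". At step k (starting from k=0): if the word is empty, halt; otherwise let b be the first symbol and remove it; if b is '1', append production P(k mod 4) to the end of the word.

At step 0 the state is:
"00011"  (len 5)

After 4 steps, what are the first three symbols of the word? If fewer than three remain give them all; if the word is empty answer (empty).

11

[0] "00011"  (len 5)
[1] "0011"  (len 4)
[2] "011"  (len 3)
[3] "11"  (len 2)
[4] "11"  (len 2)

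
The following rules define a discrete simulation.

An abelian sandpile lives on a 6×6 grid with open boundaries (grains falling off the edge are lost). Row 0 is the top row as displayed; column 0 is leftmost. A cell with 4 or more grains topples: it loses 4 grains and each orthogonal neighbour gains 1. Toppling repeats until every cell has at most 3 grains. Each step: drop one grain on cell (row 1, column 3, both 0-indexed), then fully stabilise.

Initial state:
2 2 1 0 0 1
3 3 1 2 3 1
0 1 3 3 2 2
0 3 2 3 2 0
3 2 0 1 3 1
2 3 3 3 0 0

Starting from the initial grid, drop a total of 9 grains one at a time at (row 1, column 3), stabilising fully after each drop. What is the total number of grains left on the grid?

69

k=0  2 2 1 0 0 1
3 3 1 2 3 1
0 1 3 3 2 2
0 3 2 3 2 0
3 2 0 1 3 1
2 3 3 3 0 0
k=1  2 2 1 0 0 1
3 3 1 3 3 1
0 1 3 3 2 2
0 3 2 3 2 0
3 2 0 1 3 1
2 3 3 3 0 0
k=2  2 2 1 1 1 1
3 3 3 2 1 2
0 3 1 3 1 3
1 0 1 2 1 1
3 3 1 3 0 2
2 3 3 3 1 0
k=3  2 2 1 1 1 1
3 3 3 3 1 2
0 3 1 3 1 3
1 0 1 2 1 1
3 3 1 3 0 2
2 3 3 3 1 0
k=4  3 3 2 2 1 1
0 2 2 2 2 2
2 1 0 1 2 3
1 1 2 3 1 1
3 3 1 3 0 2
2 3 3 3 1 0
k=5  3 3 2 2 1 1
0 2 2 3 2 2
2 1 0 1 2 3
1 1 2 3 1 1
3 3 1 3 0 2
2 3 3 3 1 0
k=6  3 3 2 3 1 1
0 2 3 0 3 2
2 1 0 2 2 3
1 1 2 3 1 1
3 3 1 3 0 2
2 3 3 3 1 0
k=7  3 3 2 3 1 1
0 2 3 1 3 2
2 1 0 2 2 3
1 1 2 3 1 1
3 3 1 3 0 2
2 3 3 3 1 0
k=8  3 3 2 3 1 1
0 2 3 2 3 2
2 1 0 2 2 3
1 1 2 3 1 1
3 3 1 3 0 2
2 3 3 3 1 0
k=9  3 3 2 3 1 1
0 2 3 3 3 2
2 1 0 2 2 3
1 1 2 3 1 1
3 3 1 3 0 2
2 3 3 3 1 0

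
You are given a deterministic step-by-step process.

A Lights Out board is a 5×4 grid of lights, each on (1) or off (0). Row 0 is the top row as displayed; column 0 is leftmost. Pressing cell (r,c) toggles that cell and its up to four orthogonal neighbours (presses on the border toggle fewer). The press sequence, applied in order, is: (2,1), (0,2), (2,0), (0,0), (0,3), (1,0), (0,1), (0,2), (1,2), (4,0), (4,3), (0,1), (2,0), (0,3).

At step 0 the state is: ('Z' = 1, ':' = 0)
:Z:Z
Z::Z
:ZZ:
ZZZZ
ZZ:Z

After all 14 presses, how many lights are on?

k=0  :Z:Z
Z::Z
:ZZ:
ZZZZ
ZZ:Z
k=1  :Z:Z
ZZ:Z
Z:::
Z:ZZ
ZZ:Z
k=2  ::Z:
ZZZZ
Z:::
Z:ZZ
ZZ:Z
k=3  ::Z:
:ZZZ
:Z::
::ZZ
ZZ:Z
k=4  ZZZ:
ZZZZ
:Z::
::ZZ
ZZ:Z
k=5  ZZ:Z
ZZZ:
:Z::
::ZZ
ZZ:Z
k=6  :Z:Z
::Z:
ZZ::
::ZZ
ZZ:Z
k=7  Z:ZZ
:ZZ:
ZZ::
::ZZ
ZZ:Z
k=8  ZZ::
:Z::
ZZ::
::ZZ
ZZ:Z
k=9  ZZZ:
::ZZ
ZZZ:
::ZZ
ZZ:Z
k=10  ZZZ:
::ZZ
ZZZ:
Z:ZZ
:::Z
k=11  ZZZ:
::ZZ
ZZZ:
Z:Z:
::Z:
k=12  ::::
:ZZZ
ZZZ:
Z:Z:
::Z:
k=13  ::::
ZZZZ
::Z:
::Z:
::Z:
k=14  ::ZZ
ZZZ:
::Z:
::Z:
::Z:

8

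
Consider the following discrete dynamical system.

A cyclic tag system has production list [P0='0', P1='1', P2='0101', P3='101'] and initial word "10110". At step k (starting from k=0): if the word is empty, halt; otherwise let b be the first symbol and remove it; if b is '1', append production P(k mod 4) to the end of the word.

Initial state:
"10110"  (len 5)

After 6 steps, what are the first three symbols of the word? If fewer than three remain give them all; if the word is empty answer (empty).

010

[0] "10110"  (len 5)
[1] "01100"  (len 5)
[2] "1100"  (len 4)
[3] "1000101"  (len 7)
[4] "000101101"  (len 9)
[5] "00101101"  (len 8)
[6] "0101101"  (len 7)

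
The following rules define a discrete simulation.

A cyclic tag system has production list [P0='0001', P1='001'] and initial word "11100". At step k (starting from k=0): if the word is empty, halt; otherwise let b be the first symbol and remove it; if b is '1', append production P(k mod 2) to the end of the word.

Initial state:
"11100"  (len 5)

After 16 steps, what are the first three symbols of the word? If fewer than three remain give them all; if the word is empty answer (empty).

000

step 0: "11100"  (len 5)
step 1: "11000001"  (len 8)
step 2: "1000001001"  (len 10)
step 3: "0000010010001"  (len 13)
step 4: "000010010001"  (len 12)
step 5: "00010010001"  (len 11)
step 6: "0010010001"  (len 10)
step 7: "010010001"  (len 9)
step 8: "10010001"  (len 8)
step 9: "00100010001"  (len 11)
step 10: "0100010001"  (len 10)
step 11: "100010001"  (len 9)
step 12: "00010001001"  (len 11)
step 13: "0010001001"  (len 10)
step 14: "010001001"  (len 9)
step 15: "10001001"  (len 8)
step 16: "0001001001"  (len 10)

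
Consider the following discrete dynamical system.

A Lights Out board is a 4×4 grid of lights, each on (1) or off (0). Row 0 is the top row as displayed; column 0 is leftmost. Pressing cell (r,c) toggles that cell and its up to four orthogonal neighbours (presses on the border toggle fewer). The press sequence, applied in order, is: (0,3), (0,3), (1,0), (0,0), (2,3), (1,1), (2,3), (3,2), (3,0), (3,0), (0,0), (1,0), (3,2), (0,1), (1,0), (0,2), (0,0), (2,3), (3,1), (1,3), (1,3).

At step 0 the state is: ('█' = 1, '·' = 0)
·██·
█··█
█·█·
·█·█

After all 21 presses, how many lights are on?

[0] ·██·
█··█
█·█·
·█·█
[1] ·█·█
█···
█·█·
·█·█
[2] ·██·
█··█
█·█·
·█·█
[3] ███·
·█·█
··█·
·█·█
[4] ··█·
██·█
··█·
·█·█
[5] ··█·
██··
···█
·█··
[6] ·██·
··█·
·█·█
·█··
[7] ·██·
··██
·██·
·█·█
[8] ·██·
··██
·█··
··█·
[9] ·██·
··██
██··
███·
[10] ·██·
··██
·█··
··█·
[11] █·█·
█·██
·█··
··█·
[12] ··█·
·███
██··
··█·
[13] ··█·
·███
███·
·█·█
[14] ██··
··██
███·
·█·█
[15] ·█··
████
·██·
·█·█
[16] ··██
██·█
·██·
·█·█
[17] ████
·█·█
·██·
·█·█
[18] ████
·█··
·█·█
·█··
[19] ████
·█··
···█
█·█·
[20] ███·
·███
····
█·█·
[21] ████
·█··
···█
█·█·

8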